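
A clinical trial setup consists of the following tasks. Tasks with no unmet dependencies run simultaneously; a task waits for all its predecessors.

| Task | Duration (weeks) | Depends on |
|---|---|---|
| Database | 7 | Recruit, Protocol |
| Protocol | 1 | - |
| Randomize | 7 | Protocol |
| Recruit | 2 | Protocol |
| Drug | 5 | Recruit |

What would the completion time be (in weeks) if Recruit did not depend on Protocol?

Before: longest chain Protocol→Recruit→Database = 1+2+7 = 10, finish 10.
Without Protocol→Recruit, Recruit's earliest start moves from 1 to 0.
After: Recruit→Database = 2+7 = 9 → 9 weeks.

9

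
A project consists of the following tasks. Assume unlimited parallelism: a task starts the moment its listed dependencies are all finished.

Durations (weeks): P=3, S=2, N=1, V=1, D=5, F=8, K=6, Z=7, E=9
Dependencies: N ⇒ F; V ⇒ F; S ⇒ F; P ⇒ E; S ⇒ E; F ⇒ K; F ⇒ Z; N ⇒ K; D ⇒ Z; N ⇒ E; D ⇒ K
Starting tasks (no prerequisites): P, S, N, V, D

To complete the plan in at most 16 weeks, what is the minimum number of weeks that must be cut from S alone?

1

Current finish: 17 weeks; target: 16.
S is on every critical path, so each week cut from S cuts the finish by one (this holds down to a finish of 16).
Need 17 − 16 = 1 week off S → S becomes 1 week, finish becomes 16.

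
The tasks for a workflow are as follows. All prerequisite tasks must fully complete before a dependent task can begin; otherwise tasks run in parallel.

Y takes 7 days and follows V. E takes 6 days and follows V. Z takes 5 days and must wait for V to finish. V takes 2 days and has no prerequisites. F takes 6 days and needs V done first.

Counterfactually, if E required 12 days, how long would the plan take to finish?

14

Actual critical path: V→Y = 2+7 = 9 ⇒ 9 days.
E is off the critical path — its longest chain is 8 days, giving 1 of slack.
The binding chain switches to V→E = 2+12 = 14; finish 14 days.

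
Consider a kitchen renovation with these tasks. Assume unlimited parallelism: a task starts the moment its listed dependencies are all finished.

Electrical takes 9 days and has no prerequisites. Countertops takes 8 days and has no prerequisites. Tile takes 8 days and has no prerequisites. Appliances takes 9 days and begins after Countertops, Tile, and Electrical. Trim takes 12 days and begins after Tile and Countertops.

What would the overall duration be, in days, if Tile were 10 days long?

22

Actual critical path: Tile→Trim = 8+12 = 20 ⇒ 20 days.
Tile lies on that path, so at 10 days the path becomes 22 days.
The critical path is still Tile→Trim; finish is now 22 days.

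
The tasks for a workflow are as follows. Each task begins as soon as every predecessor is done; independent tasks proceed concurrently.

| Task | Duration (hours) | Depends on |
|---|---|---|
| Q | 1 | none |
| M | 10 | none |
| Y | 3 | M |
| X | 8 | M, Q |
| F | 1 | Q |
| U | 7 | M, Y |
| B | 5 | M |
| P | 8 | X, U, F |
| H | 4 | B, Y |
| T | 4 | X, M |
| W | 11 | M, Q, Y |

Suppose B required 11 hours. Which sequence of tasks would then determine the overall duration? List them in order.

M, Y, U, P

Critical path before the change: M→Y→U→P = 10+3+7+8 = 28 giving 28 hours.
B is off the critical path — its longest chain is 19 hours, giving 9 of slack.
That remains the longest chain; total 28 hours.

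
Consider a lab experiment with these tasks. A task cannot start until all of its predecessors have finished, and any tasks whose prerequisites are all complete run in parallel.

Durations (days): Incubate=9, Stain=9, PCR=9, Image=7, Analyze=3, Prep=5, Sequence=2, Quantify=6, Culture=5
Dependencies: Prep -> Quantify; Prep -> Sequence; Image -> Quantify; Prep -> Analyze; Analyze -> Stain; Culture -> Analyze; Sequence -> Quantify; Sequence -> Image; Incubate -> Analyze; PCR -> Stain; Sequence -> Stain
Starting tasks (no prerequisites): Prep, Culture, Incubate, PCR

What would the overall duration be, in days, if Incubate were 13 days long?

25

The binding path is Incubate→Analyze→Stain = 9+3+9 = 21; finish at 21 days.
Since Incubate is critical, the +4 change carries straight to that chain (now 25 days).
No other chain overtakes it, so the finish is 25 days.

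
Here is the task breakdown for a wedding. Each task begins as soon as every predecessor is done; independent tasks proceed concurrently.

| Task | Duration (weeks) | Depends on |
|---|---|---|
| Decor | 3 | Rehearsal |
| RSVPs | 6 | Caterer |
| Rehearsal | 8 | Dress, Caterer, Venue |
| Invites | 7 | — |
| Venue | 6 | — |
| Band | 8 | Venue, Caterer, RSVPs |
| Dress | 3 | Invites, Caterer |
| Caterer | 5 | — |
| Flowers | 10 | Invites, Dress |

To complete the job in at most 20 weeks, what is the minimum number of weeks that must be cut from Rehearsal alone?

1

Current finish: 21 weeks; target: 20.
Rehearsal is on every critical path, so each week cut from Rehearsal cuts the finish by one (this holds down to a finish of 20).
Need 21 − 20 = 1 week off Rehearsal → Rehearsal becomes 7 weeks, finish becomes 20.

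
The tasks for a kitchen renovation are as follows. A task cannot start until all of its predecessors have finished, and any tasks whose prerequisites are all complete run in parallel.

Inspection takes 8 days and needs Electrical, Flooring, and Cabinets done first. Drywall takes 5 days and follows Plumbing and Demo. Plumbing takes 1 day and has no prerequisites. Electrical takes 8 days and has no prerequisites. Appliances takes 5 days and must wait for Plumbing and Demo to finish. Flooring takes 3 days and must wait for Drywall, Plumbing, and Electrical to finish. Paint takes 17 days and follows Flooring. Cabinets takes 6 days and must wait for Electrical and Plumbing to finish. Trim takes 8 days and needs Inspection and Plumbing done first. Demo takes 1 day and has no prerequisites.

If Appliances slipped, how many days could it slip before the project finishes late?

Critical path: Electrical→Cabinets→Inspection→Trim = 8+6+8+8 = 30, so the finish is 30 days.
Longest path through Appliances: 6 days (earliest finish 6, latest finish 30).
So Appliances can slip 30 − 6 = 24 days.

24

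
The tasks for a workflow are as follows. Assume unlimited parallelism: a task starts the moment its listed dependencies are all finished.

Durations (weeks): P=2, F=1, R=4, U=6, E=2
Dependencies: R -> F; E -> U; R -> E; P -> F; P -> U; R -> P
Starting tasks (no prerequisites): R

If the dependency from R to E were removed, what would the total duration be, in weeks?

12

With the dependency in place, R→P→U = 4+2+6 = 12 sets the finish at 12 weeks.
Without R→E, E's earliest start moves from 4 to 0.
The longest chain is now R→P→U = 4+2+6 = 12, so the schedule takes 12 weeks.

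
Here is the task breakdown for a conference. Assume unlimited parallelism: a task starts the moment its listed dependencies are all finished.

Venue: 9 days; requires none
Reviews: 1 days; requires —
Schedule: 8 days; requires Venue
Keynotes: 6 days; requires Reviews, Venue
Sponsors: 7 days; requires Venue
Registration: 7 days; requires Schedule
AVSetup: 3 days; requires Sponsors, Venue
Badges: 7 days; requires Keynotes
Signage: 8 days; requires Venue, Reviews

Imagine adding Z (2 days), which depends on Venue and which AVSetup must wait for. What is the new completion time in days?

24

Originally the project takes 24 days.
With Z inserted, AVSetup now waits for max(Sponsors, Venue, Z).
New critical path: Venue→Schedule→Registration = 9+8+7 = 24 ⇒ 24 days.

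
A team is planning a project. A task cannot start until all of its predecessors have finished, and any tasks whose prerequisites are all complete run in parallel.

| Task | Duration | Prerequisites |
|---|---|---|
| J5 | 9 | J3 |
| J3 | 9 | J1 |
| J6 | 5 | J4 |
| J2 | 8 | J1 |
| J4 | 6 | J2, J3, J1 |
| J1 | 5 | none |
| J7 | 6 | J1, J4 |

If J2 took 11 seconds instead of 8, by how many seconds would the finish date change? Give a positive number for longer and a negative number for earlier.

2

Critical path before the change: J1→J3→J4→J7 = 5+9+6+6 = 26 giving 26 seconds.
J2 has 1 second of float (longest path through it is 25).
Now J1→J2→J4→J7 = 5+11+6+6 = 28 is longest, so the finish becomes 28 seconds.
Change in finish: 28 − 26 = +2 seconds.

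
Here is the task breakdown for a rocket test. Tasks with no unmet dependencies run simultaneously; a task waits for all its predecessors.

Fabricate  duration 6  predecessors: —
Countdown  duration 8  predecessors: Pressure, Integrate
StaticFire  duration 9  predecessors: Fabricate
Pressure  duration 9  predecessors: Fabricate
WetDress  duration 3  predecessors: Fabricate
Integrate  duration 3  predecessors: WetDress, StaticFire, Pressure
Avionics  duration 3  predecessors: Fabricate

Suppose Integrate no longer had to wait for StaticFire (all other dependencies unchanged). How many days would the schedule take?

26

Before: longest chain Fabricate→Pressure→Integrate→Countdown = 6+9+3+8 = 26, finish 26.
Dropping StaticFire→Integrate doesn't change Integrate's earliest start (15); another predecessor still binds.
The longest chain is now Fabricate→Pressure→Integrate→Countdown = 6+9+3+8 = 26, so the schedule takes 26 days.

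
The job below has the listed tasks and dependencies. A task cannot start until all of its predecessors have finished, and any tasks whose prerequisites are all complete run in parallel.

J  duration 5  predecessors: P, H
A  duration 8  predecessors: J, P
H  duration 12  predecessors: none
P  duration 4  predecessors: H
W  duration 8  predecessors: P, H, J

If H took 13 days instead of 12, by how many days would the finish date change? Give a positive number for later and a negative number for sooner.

1

Critical path before the change: H→P→J→W = 12+4+5+8 = 29 giving 29 days.
Since H is critical, the +1 change carries straight to that chain (now 30 days).
That remains the longest chain; total 30 days.
Change in finish: 30 − 29 = +1 days.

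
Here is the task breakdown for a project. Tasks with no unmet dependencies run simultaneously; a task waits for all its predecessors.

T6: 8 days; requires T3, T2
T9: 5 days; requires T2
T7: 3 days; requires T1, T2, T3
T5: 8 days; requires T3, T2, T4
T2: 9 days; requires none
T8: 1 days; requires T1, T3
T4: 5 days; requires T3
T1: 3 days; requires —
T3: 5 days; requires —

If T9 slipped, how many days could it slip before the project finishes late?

The longest chain is T3→T4→T5 = 5+5+8 = 18; overall finish 18 days.
Longest path through T9: 14 days (earliest finish 14, latest finish 18).
So T9 can slip 18 − 14 = 4 days.

4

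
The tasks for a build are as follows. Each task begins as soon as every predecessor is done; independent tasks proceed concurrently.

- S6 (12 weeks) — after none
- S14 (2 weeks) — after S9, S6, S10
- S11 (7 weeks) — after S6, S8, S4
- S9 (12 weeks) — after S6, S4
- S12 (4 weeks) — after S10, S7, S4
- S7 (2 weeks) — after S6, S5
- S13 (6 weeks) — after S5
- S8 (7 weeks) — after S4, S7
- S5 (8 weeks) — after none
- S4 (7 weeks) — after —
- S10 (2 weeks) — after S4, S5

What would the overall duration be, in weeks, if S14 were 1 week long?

28

As given, the longest chain is S6→S7→S8→S11 = 12+2+7+7 = 28, so the finish is 28 weeks.
The longest path through S14 is only 26 weeks, so S14 has float 2.
The critical path is still S6→S7→S8→S11; finish is now 28 weeks.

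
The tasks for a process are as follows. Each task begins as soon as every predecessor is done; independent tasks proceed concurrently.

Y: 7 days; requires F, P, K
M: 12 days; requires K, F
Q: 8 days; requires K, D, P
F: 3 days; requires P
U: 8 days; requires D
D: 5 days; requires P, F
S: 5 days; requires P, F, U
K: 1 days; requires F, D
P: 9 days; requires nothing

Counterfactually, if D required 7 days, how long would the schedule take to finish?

32

Baseline: P→F→D→K→M = 9+3+5+1+12 = 30 → 30 days.
D lies on that path, so at 7 days the path becomes 32 days.
The critical path is still P→F→D→K→M; finish is now 32 days.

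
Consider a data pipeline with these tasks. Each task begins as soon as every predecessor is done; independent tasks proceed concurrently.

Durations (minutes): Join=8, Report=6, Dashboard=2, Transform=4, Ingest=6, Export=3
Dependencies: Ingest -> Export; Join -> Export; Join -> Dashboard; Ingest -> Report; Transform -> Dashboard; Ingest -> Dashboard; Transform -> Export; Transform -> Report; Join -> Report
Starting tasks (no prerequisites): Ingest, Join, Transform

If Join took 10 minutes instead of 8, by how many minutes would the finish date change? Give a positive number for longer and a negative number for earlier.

Critical path before the change: Join→Report = 8+6 = 14 giving 14 minutes.
Join lies on that path, so at 10 minutes the path becomes 16 minutes.
The critical path is still Join→Report; finish is now 16 minutes.
Change in finish: 16 − 14 = +2 minutes.

2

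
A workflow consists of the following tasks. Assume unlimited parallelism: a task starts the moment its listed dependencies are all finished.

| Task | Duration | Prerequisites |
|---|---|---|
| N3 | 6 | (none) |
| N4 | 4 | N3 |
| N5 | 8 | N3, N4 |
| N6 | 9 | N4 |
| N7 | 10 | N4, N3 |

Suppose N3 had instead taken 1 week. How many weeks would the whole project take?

As given, the longest chain is N3→N4→N7 = 6+4+10 = 20, so the finish is 20 weeks.
N3 is on the critical path; changing it to 1 makes that path 15 weeks.
That remains the longest chain; total 15 weeks.

15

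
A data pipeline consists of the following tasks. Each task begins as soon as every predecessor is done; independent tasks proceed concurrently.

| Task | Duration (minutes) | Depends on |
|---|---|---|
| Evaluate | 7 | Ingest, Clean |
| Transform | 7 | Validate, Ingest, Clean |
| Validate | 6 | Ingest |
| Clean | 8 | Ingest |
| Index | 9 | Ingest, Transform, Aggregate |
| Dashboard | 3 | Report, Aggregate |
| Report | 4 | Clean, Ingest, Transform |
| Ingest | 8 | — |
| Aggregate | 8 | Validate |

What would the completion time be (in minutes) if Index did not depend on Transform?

Before: longest chain Ingest→Clean→Transform→Index = 8+8+7+9 = 32, finish 32.
Without Transform→Index, Index's earliest start moves from 23 to 22.
New critical path: Ingest→Validate→Aggregate→Index = 8+6+8+9 = 31 ⇒ 31 minutes.

31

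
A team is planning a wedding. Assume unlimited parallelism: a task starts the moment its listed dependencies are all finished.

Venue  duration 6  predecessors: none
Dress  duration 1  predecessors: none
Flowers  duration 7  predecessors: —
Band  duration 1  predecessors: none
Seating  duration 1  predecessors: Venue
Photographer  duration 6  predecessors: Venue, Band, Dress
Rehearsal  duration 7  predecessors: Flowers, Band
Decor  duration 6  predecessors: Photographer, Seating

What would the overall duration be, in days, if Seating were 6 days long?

18

Baseline: Venue→Photographer→Decor = 6+6+6 = 18 → 18 days.
The longest path through Seating is only 13 days, so Seating has float 5.
New critical path: Venue→Seating→Decor = 6+6+6 = 18 ⇒ 18 days.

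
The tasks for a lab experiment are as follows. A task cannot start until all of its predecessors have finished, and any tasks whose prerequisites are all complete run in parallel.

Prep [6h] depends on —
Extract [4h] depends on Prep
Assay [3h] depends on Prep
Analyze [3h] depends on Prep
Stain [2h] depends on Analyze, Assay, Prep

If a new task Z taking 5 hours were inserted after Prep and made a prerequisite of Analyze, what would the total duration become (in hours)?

16

Originally the schedule takes 11 hours.
With Z inserted, Analyze now waits for max(Prep, Z).
New critical path: Prep→Z→Analyze→Stain = 6+5+3+2 = 16 ⇒ 16 hours.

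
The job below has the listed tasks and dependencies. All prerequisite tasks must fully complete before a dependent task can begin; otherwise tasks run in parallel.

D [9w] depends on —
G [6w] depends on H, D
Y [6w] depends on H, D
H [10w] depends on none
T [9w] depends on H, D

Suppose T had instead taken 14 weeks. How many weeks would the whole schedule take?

24

As given, the longest chain is H→T = 10+9 = 19, so the finish is 19 weeks.
Since T is critical, the +5 change carries straight to that chain (now 24 weeks).
The critical path is still H→T; finish is now 24 weeks.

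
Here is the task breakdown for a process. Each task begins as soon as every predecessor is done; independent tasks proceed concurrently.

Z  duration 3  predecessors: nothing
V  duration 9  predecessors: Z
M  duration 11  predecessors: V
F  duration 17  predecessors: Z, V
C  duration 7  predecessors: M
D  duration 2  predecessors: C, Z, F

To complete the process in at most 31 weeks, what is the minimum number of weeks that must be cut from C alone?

1

Current finish: 32 weeks; target: 31.
C is on every critical path, so each week cut from C cuts the finish by one (this holds down to a finish of 31).
Need 32 − 31 = 1 week off C → C becomes 6 weeks, finish becomes 31.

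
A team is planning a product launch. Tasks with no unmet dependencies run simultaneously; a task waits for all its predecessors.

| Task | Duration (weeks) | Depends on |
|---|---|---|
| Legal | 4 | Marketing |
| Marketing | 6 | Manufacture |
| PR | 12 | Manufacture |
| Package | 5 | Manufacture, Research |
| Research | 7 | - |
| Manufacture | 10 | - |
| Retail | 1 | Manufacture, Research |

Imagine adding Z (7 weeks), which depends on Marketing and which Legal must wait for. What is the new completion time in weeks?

27

Originally the project takes 22 weeks.
With Z inserted, Legal now waits for max(Marketing, Z).
New critical path: Manufacture→Marketing→Z→Legal = 10+6+7+4 = 27 ⇒ 27 weeks.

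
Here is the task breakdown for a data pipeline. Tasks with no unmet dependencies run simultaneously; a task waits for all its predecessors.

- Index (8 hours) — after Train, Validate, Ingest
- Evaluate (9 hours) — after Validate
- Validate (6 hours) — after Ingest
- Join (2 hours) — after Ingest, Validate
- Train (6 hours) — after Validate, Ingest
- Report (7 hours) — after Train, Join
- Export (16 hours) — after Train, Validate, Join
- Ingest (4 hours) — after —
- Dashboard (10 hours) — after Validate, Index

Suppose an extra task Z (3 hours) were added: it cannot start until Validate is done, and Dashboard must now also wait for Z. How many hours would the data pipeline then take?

34

Originally the data pipeline takes 34 hours.
With Z inserted, Dashboard now waits for max(Validate, Index, Z).
New critical path: Ingest→Validate→Train→Index→Dashboard = 4+6+6+8+10 = 34 ⇒ 34 hours.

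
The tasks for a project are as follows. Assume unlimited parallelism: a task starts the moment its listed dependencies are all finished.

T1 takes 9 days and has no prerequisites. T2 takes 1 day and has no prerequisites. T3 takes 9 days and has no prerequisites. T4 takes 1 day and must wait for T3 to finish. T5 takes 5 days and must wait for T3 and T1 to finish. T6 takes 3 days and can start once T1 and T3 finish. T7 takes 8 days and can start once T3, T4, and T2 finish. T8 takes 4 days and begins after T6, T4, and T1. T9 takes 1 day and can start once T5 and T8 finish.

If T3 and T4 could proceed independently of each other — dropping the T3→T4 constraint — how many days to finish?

Before: longest chain T3→T4→T7 = 9+1+8 = 18, finish 18.
Without T3→T4, T4's earliest start moves from 9 to 0.
The longest chain is now T1→T6→T8→T9 = 9+3+4+1 = 17, so the job takes 17 days.

17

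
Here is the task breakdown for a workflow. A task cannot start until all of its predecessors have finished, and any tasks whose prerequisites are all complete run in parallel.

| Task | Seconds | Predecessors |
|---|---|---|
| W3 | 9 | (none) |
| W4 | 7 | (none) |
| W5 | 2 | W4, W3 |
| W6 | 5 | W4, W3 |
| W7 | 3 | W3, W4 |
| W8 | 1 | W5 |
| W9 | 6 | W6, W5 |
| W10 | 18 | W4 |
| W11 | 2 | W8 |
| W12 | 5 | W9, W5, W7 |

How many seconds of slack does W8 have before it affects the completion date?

11

The longest chain is W3→W6→W9→W12 = 9+5+6+5 = 25; overall finish 25 seconds.
W8 finishes as early as 12 and must finish by 23.
Slack of W8 = 22 − 11 = 11 seconds.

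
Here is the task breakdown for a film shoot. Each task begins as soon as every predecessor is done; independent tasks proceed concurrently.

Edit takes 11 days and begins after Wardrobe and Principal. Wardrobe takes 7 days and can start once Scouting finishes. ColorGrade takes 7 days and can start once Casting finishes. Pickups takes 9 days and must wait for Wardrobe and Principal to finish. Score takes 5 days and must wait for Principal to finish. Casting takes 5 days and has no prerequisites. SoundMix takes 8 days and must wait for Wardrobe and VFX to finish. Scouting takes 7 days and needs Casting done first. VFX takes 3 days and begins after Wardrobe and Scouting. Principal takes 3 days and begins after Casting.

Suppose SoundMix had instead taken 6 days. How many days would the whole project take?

Baseline: Casting→Scouting→Wardrobe→VFX→SoundMix = 5+7+7+3+8 = 30 → 30 days.
SoundMix is on the critical path; changing it to 6 makes that path 28 days.
The binding chain switches to Casting→Scouting→Wardrobe→Edit = 5+7+7+11 = 30; finish 30 days.

30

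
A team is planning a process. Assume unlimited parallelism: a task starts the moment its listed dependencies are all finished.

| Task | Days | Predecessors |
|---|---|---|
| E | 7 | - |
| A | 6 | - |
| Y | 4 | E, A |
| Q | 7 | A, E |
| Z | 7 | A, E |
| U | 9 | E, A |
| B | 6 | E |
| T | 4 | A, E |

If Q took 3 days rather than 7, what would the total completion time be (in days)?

16

As given, the longest chain is E→U = 7+9 = 16, so the finish is 16 days.
Q is off the critical path — its longest chain is 14 days, giving 2 of slack.
That remains the longest chain; total 16 days.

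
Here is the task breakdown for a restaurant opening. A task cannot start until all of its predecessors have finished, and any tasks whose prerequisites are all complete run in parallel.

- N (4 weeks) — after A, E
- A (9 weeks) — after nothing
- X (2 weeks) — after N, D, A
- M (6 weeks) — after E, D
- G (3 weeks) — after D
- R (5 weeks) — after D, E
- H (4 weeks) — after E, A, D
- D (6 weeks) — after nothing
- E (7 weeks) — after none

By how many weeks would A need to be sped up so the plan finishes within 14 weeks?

1

Current finish: 15 weeks; target: 14.
A is on every critical path, so each week cut from A cuts the finish by one (this holds down to a finish of 13).
Need 15 − 14 = 1 week off A → A becomes 8 weeks, finish becomes 14.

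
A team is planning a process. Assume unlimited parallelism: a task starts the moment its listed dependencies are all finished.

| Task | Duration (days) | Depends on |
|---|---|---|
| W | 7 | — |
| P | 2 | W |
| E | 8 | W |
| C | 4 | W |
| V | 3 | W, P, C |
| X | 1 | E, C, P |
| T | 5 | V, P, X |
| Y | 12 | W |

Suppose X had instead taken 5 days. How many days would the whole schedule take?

25

Actual critical path: W→E→X→T = 7+8+1+5 = 21 ⇒ 21 days.
X is on the critical path; changing it to 5 makes that path 25 days.
No other chain overtakes it, so the finish is 25 days.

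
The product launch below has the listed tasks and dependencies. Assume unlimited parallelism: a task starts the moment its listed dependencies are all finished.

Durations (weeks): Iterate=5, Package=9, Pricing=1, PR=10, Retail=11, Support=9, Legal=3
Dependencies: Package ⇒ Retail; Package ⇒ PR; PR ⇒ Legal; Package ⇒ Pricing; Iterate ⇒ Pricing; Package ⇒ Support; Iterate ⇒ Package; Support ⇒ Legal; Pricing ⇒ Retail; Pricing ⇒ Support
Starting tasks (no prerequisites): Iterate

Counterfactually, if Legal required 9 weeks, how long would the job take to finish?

33

Critical path before the change: Iterate→Package→Pricing→Support→Legal = 5+9+1+9+3 = 27 giving 27 weeks.
Since Legal is critical, the +6 change carries straight to that chain (now 33 weeks).
That remains the longest chain; total 33 weeks.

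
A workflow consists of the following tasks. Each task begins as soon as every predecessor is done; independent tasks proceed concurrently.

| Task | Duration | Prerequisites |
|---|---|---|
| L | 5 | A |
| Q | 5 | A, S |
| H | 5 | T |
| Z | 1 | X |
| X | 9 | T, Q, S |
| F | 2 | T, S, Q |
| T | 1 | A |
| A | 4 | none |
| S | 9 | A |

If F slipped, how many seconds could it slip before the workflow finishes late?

8

Critical path: A→S→Q→X→Z = 4+9+5+9+1 = 28, so the finish is 28 seconds.
The longest chain containing F totals 20 seconds.
Slack of F = 26 − 18 = 8 seconds.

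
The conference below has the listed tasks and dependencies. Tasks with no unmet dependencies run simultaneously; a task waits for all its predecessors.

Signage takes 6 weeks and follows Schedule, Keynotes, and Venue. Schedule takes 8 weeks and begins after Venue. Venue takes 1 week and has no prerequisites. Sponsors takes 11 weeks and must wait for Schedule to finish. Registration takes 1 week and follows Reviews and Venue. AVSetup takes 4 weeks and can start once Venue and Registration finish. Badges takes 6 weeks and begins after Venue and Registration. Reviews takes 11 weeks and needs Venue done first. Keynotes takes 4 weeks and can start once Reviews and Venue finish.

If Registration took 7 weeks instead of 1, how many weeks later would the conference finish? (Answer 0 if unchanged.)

3

Baseline: Venue→Reviews→Keynotes→Signage = 1+11+4+6 = 22 → 22 weeks.
Registration has 3 weeks of float (longest path through it is 19).
Now Venue→Reviews→Registration→Badges = 1+11+7+6 = 25 is longest, so the finish becomes 25 weeks.
Change in finish: 25 − 22 = +3 weeks.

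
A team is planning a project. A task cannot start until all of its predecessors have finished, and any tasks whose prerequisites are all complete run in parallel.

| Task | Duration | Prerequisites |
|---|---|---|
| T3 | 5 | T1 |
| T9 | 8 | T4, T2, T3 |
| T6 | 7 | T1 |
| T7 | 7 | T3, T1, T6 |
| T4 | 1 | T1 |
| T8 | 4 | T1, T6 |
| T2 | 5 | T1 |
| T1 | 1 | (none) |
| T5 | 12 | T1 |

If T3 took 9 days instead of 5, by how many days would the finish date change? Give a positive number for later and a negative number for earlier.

3

As given, the longest chain is T1→T6→T7 = 1+7+7 = 15, so the finish is 15 days.
T3 has 1 day of float (longest path through it is 14).
New critical path: T1→T3→T9 = 1+9+8 = 18 ⇒ 18 days.
Change in finish: 18 − 15 = +3 days.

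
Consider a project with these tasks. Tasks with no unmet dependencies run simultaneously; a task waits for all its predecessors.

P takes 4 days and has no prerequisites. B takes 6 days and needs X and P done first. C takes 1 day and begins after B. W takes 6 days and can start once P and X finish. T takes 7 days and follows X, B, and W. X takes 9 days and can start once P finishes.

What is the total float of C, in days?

6

The longest chain is P→X→W→T = 4+9+6+7 = 26; overall finish 26 days.
Longest path through C: 20 days (earliest finish 20, latest finish 26).
So C can slip 26 − 20 = 6 days.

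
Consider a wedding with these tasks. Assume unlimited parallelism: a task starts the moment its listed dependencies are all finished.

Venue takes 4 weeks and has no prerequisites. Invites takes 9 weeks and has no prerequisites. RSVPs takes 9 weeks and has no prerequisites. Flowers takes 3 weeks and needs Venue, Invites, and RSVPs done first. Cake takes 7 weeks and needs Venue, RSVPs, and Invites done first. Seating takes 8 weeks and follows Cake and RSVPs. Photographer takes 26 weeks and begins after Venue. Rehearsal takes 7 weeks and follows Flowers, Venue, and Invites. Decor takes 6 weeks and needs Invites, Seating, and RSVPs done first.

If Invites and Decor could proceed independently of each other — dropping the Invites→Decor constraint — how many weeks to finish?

30

Before: longest chain Venue→Photographer = 4+26 = 30, finish 30.
Dropping Invites→Decor doesn't change Decor's earliest start (24); another predecessor still binds.
New critical path: Venue→Photographer = 4+26 = 30 ⇒ 30 weeks.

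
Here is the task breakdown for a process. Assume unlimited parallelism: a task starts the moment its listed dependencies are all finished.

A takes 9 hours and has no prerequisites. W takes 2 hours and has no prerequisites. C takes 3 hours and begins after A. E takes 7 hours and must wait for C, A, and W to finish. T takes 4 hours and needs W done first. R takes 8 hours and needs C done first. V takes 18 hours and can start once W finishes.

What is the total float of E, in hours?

The longest chain is A→C→R = 9+3+8 = 20; overall finish 20 hours.
The longest chain containing E totals 19 hours.
Float = 20 − 19 = 1.

1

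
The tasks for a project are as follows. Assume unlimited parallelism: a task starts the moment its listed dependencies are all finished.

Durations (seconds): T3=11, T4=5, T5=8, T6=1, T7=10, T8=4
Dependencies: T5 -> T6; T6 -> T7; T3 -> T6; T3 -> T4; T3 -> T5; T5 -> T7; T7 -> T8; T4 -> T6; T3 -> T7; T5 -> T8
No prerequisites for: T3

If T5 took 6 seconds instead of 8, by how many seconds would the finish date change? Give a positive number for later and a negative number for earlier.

As given, the longest chain is T3→T5→T6→T7→T8 = 11+8+1+10+4 = 34, so the finish is 34 seconds.
Since T5 is critical, the -2 change carries straight to that chain (now 32 seconds).
The critical path is still T3→T5→T6→T7→T8; finish is now 32 seconds.
Change in finish: 32 − 34 = -2 seconds.

-2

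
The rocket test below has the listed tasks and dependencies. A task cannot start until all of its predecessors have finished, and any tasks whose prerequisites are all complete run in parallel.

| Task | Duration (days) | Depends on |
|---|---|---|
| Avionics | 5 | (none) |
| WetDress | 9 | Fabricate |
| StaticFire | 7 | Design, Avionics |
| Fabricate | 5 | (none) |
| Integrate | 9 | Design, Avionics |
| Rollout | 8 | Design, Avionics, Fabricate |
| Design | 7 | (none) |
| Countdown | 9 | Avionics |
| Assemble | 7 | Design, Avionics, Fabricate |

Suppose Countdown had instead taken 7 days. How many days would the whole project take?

Baseline: Design→Integrate = 7+9 = 16 → 16 days.
Countdown has 2 days of float (longest path through it is 14).
No other chain overtakes it, so the finish is 16 days.

16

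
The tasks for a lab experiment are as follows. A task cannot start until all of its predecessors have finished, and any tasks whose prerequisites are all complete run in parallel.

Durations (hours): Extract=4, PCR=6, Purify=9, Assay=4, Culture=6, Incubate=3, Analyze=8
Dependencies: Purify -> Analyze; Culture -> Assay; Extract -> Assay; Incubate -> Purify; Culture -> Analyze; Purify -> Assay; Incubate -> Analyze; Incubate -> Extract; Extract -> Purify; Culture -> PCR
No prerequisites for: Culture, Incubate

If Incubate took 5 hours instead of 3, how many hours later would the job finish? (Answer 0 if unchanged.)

Baseline: Incubate→Extract→Purify→Analyze = 3+4+9+8 = 24 → 24 hours.
Incubate lies on that path, so at 5 hours the path becomes 26 hours.
No other chain overtakes it, so the finish is 26 hours.
Change in finish: 26 − 24 = +2 hours.

2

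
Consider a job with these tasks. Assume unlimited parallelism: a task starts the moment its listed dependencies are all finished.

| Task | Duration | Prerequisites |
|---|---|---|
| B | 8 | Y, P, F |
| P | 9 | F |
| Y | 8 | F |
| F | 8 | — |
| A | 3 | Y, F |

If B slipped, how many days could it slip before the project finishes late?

The longest chain is F→P→B = 8+9+8 = 25; overall finish 25 days.
Longest path through B: 25 days (earliest finish 25, latest finish 25).
Slack of B = 17 − 17 = 0 days.

0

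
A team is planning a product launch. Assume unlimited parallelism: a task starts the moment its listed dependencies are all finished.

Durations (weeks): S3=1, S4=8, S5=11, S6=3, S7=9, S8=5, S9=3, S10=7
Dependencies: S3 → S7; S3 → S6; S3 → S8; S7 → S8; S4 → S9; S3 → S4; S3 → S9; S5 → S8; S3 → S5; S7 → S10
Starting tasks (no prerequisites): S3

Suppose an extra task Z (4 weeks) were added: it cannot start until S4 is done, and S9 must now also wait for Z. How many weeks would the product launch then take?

Originally the product launch takes 17 weeks.
With Z inserted, S9 now waits for max(S4, S3, Z).
New critical path: S3→S5→S8 = 1+11+5 = 17 ⇒ 17 weeks.

17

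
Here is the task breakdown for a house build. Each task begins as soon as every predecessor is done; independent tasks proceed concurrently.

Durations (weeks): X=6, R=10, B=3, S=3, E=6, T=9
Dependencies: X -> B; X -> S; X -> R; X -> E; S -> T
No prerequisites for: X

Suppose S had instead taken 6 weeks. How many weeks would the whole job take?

21

Baseline: X→S→T = 6+3+9 = 18 → 18 weeks.
S lies on that path, so at 6 weeks the path becomes 21 weeks.
That remains the longest chain; total 21 weeks.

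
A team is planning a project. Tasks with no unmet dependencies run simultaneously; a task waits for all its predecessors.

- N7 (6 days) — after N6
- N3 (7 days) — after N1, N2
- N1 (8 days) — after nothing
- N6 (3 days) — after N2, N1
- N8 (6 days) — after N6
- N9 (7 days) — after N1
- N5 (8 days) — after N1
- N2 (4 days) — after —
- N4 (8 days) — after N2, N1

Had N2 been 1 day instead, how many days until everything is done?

17

Actual critical path: N1→N6→N7 = 8+3+6 = 17 ⇒ 17 days.
N2 has 4 days of float (longest path through it is 13).
No other chain overtakes it, so the finish is 17 days.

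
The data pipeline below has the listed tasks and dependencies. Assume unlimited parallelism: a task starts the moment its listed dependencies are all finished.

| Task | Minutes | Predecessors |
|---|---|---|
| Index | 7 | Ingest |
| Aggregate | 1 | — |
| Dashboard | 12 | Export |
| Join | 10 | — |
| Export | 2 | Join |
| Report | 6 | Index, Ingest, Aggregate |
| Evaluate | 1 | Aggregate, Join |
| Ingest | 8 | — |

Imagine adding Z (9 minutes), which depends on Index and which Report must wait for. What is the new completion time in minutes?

Originally the job takes 24 minutes.
With Z inserted, Report now waits for max(Index, Ingest, Aggregate, Z).
New critical path: Ingest→Index→Z→Report = 8+7+9+6 = 30 ⇒ 30 minutes.

30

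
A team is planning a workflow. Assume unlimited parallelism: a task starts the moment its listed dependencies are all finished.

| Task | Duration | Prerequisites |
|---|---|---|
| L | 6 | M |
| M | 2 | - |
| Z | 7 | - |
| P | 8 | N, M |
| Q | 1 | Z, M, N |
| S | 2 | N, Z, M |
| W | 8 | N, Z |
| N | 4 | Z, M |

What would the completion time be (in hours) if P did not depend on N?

With the dependency in place, Z→N→W = 7+4+8 = 19 sets the finish at 19 hours.
Without N→P, P's earliest start moves from 11 to 2.
After: Z→N→W = 7+4+8 = 19 → 19 hours.

19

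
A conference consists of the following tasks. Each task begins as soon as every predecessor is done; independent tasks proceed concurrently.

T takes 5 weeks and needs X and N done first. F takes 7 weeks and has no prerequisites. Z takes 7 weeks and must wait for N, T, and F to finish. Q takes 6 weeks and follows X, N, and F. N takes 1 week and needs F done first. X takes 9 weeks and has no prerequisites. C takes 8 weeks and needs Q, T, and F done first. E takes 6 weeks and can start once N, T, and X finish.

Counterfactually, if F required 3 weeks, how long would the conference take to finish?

23

As given, the longest chain is X→Q→C = 9+6+8 = 23, so the finish is 23 weeks.
F is off the critical path — its longest chain is 22 weeks, giving 1 of slack.
That remains the longest chain; total 23 weeks.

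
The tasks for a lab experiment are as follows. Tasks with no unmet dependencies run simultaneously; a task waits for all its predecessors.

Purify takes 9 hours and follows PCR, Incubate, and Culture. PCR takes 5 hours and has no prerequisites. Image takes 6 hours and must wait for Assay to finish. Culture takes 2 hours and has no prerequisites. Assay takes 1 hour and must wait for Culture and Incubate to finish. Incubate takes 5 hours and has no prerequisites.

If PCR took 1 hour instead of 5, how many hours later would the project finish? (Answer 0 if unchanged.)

Baseline: PCR→Purify = 5+9 = 14 → 14 hours.
PCR lies on that path, so at 1 hour the path becomes 10 hours.
New critical path: Incubate→Purify = 5+9 = 14 ⇒ 14 hours.
Change in finish: 14 − 14 = +0 hours.

0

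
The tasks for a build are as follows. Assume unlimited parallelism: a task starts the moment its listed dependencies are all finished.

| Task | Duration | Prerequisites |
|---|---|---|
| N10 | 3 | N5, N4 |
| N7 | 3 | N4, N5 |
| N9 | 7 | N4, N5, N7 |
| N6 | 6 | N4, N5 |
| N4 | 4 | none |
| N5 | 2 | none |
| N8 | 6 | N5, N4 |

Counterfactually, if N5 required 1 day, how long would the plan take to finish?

Actual critical path: N4→N7→N9 = 4+3+7 = 14 ⇒ 14 days.
The longest path through N5 is only 12 days, so N5 has float 2.
No other chain overtakes it, so the finish is 14 days.

14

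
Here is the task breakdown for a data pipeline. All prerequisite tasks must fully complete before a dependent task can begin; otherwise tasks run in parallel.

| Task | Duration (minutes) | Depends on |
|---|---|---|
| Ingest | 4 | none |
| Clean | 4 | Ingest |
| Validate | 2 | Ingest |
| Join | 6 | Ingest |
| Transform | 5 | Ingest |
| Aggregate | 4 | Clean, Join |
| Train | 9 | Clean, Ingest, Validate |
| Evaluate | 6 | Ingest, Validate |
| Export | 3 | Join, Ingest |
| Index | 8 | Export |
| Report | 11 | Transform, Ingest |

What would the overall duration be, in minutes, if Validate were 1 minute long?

As given, the longest chain is Ingest→Join→Export→Index = 4+6+3+8 = 21, so the finish is 21 minutes.
The longest path through Validate is only 15 minutes, so Validate has float 6.
The critical path is still Ingest→Join→Export→Index; finish is now 21 minutes.

21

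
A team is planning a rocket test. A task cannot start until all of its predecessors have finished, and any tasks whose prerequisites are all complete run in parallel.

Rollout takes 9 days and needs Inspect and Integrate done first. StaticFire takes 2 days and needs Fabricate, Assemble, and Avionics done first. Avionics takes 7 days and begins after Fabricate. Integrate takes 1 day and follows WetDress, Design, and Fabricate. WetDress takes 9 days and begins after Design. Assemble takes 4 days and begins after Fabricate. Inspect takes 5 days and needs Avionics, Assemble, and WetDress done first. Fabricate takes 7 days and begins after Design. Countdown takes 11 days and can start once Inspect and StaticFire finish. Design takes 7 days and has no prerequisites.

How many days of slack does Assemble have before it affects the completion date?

Design→Fabricate→Avionics→Inspect→Countdown = 7+7+7+5+11 = 37 sets the makespan at 37 days.
Longest path through Assemble: 34 days (earliest finish 18, latest finish 21).
Slack of Assemble = 17 − 14 = 3 days.

3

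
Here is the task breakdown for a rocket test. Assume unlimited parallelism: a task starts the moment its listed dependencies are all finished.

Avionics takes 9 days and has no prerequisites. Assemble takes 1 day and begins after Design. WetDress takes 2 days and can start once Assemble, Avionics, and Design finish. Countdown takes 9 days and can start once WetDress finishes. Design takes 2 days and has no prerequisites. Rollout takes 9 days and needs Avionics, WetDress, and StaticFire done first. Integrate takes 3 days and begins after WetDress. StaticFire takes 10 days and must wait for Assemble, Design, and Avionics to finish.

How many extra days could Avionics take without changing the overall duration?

Critical path: Avionics→StaticFire→Rollout = 9+10+9 = 28, so the finish is 28 days.
The longest chain containing Avionics totals 28 days.
So Avionics can slip 9 − 9 = 0 days.

0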